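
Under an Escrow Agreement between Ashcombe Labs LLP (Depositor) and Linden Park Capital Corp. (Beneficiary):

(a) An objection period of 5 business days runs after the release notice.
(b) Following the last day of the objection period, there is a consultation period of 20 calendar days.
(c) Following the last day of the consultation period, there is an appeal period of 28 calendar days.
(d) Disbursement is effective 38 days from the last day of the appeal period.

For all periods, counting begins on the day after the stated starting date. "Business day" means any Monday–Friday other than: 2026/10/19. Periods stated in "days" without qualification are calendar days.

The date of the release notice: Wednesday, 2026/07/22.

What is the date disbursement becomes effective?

2026/10/23

From Wednesday, 2026/07/22, 5 business days (Jul 23, Jul 24, Jul 27, Jul 28, Jul 29, skipping weekends) brings us to Wednesday, 2026/07/29, which is the last day of the objection period.
Adding 20 calendar days to 2026/07/29 gives 2026/08/18, which is the last day of the consultation period.
Adding 28 calendar days to 2026/08/18 gives 2026/09/15, which is the last day of the appeal period.
The date disbursement becomes effective: 2026/09/15 + 38 days = 2026/10/23.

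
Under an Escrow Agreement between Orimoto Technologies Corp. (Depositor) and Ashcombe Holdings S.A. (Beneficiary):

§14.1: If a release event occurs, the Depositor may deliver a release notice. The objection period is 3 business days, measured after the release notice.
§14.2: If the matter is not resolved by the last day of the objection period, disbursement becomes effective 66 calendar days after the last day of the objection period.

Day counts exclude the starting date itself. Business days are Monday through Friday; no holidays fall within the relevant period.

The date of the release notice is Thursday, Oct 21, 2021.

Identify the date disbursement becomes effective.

Dec 31, 2021

The last day of the objection period: counting 3 business days from Thursday, Oct 21, 2021 (Oct 22, Oct 25, Oct 26, skipping weekends) reaches Tuesday, Oct 26, 2021.
The date disbursement becomes effective: 66 calendar days after Oct 26, 2021 is Dec 31, 2021.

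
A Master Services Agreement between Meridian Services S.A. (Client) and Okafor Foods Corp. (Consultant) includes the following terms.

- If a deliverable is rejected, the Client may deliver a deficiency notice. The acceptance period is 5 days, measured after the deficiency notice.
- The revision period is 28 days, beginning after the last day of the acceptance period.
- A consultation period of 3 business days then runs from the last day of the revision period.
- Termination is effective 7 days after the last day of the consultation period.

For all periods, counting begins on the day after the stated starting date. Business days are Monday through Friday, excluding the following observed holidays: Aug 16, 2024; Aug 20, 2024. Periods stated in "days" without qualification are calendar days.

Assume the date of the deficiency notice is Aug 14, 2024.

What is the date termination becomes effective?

Sep 26, 2024

The last day of the acceptance period: 5 calendar days after Aug 14, 2024 is Aug 19, 2024.
The last day of the revision period: Aug 19, 2024 + 28 days = Sep 16, 2024.
The last day of the consultation period: counting 3 business days from Monday, Sep 16, 2024 (Sep 17, Sep 18, Sep 19, skipping weekends) reaches Thursday, Sep 19, 2024.
The date termination becomes effective: 7 calendar days after Sep 19, 2024 is Sep 26, 2024.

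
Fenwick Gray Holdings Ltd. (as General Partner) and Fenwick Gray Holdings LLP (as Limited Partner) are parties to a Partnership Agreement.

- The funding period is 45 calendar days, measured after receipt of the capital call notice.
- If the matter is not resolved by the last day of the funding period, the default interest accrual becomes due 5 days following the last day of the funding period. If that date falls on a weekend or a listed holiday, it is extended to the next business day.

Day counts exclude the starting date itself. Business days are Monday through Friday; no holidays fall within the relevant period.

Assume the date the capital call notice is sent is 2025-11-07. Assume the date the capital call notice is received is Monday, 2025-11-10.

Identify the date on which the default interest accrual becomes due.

2025-12-30

The last day of the funding period: 2025-11-10 + 45 days = 2025-12-25.
The date on which the default interest accrual becomes due: 5 calendar days after 2025-12-25 is 2025-12-30. 2025-12-30 is a Tuesday, so no roll-forward applies.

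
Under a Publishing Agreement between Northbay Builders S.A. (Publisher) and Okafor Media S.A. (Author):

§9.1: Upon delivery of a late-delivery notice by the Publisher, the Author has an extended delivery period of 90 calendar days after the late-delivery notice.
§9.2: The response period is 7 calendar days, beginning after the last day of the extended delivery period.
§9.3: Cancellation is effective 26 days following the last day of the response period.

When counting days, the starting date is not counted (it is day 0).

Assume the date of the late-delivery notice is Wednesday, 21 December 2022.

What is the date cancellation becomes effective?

Adding 90 calendar days to 21 December 2022 gives 21 March 2023, which is the last day of the extended delivery period.
The last day of the response period: 21 March 2023 + 7 days = 28 March 2023.
Adding 26 calendar days to 28 March 2023 gives 23 April 2023, which is the date cancellation becomes effective.

23 April 2023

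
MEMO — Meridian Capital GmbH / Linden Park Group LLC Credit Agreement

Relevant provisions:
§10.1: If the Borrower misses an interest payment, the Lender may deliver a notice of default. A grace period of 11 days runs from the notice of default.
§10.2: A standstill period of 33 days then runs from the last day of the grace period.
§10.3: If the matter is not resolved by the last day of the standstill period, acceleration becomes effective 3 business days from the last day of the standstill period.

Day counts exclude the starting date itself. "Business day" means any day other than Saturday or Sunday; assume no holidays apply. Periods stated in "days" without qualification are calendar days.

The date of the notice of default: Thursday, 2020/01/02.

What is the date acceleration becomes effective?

2020/02/19

The last day of the grace period: 2020/01/02 + 11 days = 2020/01/13.
Adding 33 calendar days to 2020/01/13 gives 2020/02/15, which is the last day of the standstill period.
The date acceleration becomes effective: 3 business days after Saturday, 2020/02/15, skipping weekends — Feb 17, Feb 18, Feb 19 — lands on Wednesday, 2020/02/19.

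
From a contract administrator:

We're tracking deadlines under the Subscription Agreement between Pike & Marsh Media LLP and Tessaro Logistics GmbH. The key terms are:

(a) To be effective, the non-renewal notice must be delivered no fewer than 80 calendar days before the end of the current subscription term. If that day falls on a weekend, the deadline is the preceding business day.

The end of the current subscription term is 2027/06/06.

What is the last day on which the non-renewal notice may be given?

2027/03/18

Counting back 80 calendar days from 2027/06/06 gives 2027/03/18. That is a Thursday, so no adjustment is needed.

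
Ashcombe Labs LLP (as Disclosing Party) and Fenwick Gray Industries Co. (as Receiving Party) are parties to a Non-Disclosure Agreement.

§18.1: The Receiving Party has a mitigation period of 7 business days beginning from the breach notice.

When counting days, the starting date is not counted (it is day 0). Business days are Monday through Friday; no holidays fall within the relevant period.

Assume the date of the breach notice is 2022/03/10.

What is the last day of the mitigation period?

2022/03/21

The last day of the mitigation period: counting 7 business days from Thursday, 2022/03/10 (Mar 11, Mar 14, Mar 15, Mar 16, Mar 17, Mar 18, Mar 21, skipping weekends) reaches Monday, 2022/03/21.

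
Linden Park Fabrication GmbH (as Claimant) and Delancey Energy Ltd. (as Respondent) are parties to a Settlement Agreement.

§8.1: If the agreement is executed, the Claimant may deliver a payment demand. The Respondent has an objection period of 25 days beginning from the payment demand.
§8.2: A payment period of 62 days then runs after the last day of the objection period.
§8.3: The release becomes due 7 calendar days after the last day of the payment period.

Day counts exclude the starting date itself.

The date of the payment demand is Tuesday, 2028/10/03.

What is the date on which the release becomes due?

2029/01/05

Adding 25 calendar days to 2028/10/03 gives 2028/10/28, which is the last day of the objection period.
The last day of the payment period: 2028/10/28 + 62 days = 2028/12/29.
The date on which the release becomes due: 7 calendar days after 2028/12/29 is 2029/01/05.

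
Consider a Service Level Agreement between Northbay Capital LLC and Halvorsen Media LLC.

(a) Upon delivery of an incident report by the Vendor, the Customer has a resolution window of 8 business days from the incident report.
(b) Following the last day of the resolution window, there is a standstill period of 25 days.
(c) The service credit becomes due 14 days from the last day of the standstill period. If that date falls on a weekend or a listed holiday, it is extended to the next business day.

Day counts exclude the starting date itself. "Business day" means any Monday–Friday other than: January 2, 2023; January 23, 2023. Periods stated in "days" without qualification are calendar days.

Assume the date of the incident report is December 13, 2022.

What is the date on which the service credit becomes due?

From Tuesday, December 13, 2022, 8 business days (Dec 14, Dec 15, Dec 16, Dec 19, Dec 20, Dec 21, Dec 22, Dec 23, skipping weekends) brings us to Friday, December 23, 2022, which is the last day of the resolution window.
Adding 25 calendar days to December 23, 2022 gives January 17, 2023, which is the last day of the standstill period.
The date on which the service credit becomes due: January 17, 2023 + 14 days = January 31, 2023. January 31, 2023 is a Tuesday and is not a listed holiday, so no roll-forward applies.

January 31, 2023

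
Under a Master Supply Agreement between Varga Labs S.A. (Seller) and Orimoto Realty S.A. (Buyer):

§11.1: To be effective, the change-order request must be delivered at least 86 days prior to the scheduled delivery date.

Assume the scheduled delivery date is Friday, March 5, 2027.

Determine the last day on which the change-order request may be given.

December 9, 2026

March 5, 2027 minus 86 days is December 9, 2026.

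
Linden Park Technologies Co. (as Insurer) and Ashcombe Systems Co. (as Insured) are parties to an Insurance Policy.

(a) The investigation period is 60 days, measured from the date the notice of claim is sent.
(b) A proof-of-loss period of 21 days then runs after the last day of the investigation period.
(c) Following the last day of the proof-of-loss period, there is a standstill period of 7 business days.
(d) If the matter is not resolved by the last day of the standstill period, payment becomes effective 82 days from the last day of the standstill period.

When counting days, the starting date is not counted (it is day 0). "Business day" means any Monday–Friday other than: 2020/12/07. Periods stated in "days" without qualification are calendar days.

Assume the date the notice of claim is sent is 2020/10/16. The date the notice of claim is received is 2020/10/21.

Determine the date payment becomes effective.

The last day of the investigation period: 60 calendar days after 2020/10/16 is 2020/12/15.
The last day of the proof-of-loss period: 21 calendar days after 2020/12/15 is 2021/01/05.
The last day of the standstill period: 7 business days after Tuesday, 2021/01/05, skipping weekends — Jan 6, Jan 7, Jan 8, Jan 11, Jan 12, Jan 13, Jan 14 — lands on Thursday, 2021/01/14.
The date payment becomes effective: 82 calendar days after 2021/01/14 is 2021/04/06.

2021/04/06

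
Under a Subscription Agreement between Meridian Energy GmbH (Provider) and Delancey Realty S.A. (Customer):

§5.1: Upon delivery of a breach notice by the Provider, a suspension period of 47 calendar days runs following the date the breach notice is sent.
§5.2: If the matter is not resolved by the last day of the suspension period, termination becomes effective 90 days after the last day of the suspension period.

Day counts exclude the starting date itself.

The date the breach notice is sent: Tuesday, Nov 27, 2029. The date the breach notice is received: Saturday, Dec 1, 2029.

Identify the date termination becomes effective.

Apr 13, 2030

The last day of the suspension period: 47 calendar days after Nov 27, 2029 is Jan 13, 2030.
Adding 90 calendar days to Jan 13, 2030 gives Apr 13, 2030, which is the date termination becomes effective.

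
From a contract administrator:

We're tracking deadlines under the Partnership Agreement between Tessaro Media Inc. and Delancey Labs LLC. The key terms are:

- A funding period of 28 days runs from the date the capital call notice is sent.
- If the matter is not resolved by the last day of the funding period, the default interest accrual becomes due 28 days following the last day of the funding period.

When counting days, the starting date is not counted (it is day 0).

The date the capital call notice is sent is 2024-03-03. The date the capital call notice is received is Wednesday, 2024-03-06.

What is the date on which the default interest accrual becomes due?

2024-04-28

The last day of the funding period: 28 calendar days after 2024-03-03 is 2024-03-31.
The date on which the default interest accrual becomes due: 2024-03-31 + 28 days = 2024-04-28.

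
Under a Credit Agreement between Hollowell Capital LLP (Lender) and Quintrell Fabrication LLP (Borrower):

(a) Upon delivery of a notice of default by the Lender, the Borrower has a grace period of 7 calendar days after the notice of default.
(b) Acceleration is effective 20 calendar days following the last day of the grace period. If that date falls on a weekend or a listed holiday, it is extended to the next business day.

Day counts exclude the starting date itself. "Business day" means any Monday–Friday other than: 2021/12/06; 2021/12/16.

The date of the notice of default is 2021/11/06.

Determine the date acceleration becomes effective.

Adding 7 calendar days to 2021/11/06 gives 2021/11/13, which is the last day of the grace period.
The date acceleration becomes effective: 20 calendar days after 2021/11/13 is 2021/12/03. 2021/12/03 is a Friday and is not a listed holiday, so no roll-forward applies.

2021/12/03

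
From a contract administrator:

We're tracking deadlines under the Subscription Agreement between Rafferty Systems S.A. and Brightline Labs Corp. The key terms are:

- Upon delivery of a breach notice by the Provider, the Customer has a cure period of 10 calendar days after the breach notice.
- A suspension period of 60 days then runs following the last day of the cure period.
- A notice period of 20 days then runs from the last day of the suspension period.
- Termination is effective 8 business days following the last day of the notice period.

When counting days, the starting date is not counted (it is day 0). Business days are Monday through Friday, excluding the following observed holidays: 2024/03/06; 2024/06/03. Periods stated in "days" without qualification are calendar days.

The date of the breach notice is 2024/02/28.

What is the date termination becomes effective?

2024/06/10

The last day of the cure period: 10 calendar days after 2024/02/28 is 2024/03/09.
The last day of the suspension period: 2024/03/09 + 60 days = 2024/05/08.
The last day of the notice period: 20 calendar days after 2024/05/08 is 2024/05/28.
From Tuesday, 2024/05/28, 8 business days (May 29, May 30, May 31, Jun 4, Jun 5, Jun 6, Jun 7, Jun 10, skipping weekends and the listed holiday on Jun 3) brings us to Monday, 2024/06/10, which is the date termination becomes effective.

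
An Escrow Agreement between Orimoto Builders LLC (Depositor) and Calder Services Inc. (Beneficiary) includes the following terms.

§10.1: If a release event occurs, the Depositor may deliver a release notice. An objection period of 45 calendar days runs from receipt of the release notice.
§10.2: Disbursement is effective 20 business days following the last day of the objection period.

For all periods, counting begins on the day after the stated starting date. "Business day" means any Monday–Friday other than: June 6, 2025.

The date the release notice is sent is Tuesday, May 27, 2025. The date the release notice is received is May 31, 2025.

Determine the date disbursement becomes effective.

The last day of the objection period: May 31, 2025 + 45 days = July 15, 2025.
The date disbursement becomes effective: counting 20 business days from Tuesday, July 15, 2025 (Jul 16, Jul 17, Jul 18, Jul 21, …, Aug 8, Aug 11, Aug 12, skipping weekends) reaches Tuesday, August 12, 2025.

August 12, 2025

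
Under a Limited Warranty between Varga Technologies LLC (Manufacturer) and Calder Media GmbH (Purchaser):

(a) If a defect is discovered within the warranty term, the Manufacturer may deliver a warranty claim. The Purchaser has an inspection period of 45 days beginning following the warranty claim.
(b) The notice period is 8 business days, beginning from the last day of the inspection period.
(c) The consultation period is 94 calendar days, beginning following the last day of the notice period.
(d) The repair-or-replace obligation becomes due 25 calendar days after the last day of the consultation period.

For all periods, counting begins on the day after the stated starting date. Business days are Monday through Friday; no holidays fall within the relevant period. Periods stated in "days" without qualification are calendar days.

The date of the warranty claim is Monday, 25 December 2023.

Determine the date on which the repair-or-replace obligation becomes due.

18 June 2024

The last day of the inspection period: 25 December 2023 + 45 days = 8 February 2024.
The last day of the notice period: 8 business days after Thursday, 8 February 2024, skipping weekends — Feb 9, Feb 12, Feb 13, Feb 14, Feb 15, Feb 16, Feb 19, Feb 20 — lands on Tuesday, 20 February 2024.
The last day of the consultation period: 20 February 2024 + 94 days = 24 May 2024.
The date on which the repair-or-replace obligation becomes due: 24 May 2024 + 25 days = 18 June 2024.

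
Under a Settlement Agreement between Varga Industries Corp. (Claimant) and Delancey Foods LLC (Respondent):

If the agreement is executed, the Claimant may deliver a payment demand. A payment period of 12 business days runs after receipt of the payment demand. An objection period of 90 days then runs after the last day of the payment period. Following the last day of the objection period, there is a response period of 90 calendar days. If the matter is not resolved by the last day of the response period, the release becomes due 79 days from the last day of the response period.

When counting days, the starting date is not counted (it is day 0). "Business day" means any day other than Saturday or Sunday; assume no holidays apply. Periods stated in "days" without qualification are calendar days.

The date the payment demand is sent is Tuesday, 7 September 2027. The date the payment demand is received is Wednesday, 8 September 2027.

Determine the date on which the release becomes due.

From Wednesday, 8 September 2027, 12 business days (Sep 9, Sep 10, Sep 13, Sep 14, …, Sep 22, Sep 23, Sep 24, skipping weekends) brings us to Friday, 24 September 2027, which is the last day of the payment period.
The last day of the objection period: 90 calendar days after 24 September 2027 is 23 December 2027.
The last day of the response period: 90 calendar days after 23 December 2027 is 22 March 2028.
The date on which the release becomes due: 79 calendar days after 22 March 2028 is 9 June 2028.

9 June 2028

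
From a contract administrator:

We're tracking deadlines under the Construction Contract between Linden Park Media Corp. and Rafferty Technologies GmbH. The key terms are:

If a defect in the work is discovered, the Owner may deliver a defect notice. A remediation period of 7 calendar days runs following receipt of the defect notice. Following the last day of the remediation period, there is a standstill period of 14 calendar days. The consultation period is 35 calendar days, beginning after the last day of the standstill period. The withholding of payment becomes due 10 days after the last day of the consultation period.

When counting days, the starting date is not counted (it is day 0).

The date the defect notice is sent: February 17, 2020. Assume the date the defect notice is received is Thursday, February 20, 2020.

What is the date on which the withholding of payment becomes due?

The last day of the remediation period: February 20, 2020 + 7 days = February 27, 2020.
The last day of the standstill period: February 27, 2020 + 14 days = March 12, 2020.
Adding 35 calendar days to March 12, 2020 gives April 16, 2020, which is the last day of the consultation period.
The date on which the withholding of payment becomes due: 10 calendar days after April 16, 2020 is April 26, 2020.

April 26, 2020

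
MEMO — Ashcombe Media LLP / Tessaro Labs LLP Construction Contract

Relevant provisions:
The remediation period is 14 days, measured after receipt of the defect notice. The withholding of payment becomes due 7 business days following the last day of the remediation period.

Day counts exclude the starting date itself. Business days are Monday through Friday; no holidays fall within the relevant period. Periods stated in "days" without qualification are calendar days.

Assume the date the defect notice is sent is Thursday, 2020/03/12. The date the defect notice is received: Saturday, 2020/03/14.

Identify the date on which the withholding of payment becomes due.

The last day of the remediation period: 2020/03/14 + 14 days = 2020/03/28.
From Saturday, 2020/03/28, 7 business days (Mar 30, Mar 31, Apr 1, Apr 2, Apr 3, Apr 6, Apr 7, skipping weekends) brings us to Tuesday, 2020/04/07, which is the date on which the withholding of payment becomes due.

2020/04/07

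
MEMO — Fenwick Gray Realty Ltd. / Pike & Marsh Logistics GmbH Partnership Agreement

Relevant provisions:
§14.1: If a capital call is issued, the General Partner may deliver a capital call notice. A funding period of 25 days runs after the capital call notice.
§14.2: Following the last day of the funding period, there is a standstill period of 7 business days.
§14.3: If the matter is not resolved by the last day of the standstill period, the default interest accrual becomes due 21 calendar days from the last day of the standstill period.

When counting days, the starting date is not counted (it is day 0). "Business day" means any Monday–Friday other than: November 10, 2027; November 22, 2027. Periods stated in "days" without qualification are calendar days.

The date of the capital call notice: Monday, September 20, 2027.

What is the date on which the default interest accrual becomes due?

November 16, 2027

The last day of the funding period: September 20, 2027 + 25 days = October 15, 2027.
From Friday, October 15, 2027, 7 business days (Oct 18, Oct 19, Oct 20, Oct 21, Oct 22, Oct 25, Oct 26, skipping weekends) brings us to Tuesday, October 26, 2027, which is the last day of the standstill period.
Adding 21 calendar days to October 26, 2027 gives November 16, 2027, which is the date on which the default interest accrual becomes due.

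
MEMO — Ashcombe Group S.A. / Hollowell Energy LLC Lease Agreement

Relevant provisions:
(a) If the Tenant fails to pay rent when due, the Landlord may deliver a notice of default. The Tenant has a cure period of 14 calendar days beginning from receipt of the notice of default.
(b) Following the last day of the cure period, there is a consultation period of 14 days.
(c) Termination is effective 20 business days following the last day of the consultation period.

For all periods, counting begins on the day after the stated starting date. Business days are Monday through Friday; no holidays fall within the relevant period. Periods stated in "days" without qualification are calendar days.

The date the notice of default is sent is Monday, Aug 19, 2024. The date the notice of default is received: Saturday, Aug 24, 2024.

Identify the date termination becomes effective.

Oct 18, 2024

The last day of the cure period: Aug 24, 2024 + 14 days = Sep 7, 2024.
The last day of the consultation period: 14 calendar days after Sep 7, 2024 is Sep 21, 2024.
The date termination becomes effective: counting 20 business days from Saturday, Sep 21, 2024 (Sep 23, Sep 24, Sep 25, Sep 26, …, Oct 16, Oct 17, Oct 18, skipping weekends) reaches Friday, Oct 18, 2024.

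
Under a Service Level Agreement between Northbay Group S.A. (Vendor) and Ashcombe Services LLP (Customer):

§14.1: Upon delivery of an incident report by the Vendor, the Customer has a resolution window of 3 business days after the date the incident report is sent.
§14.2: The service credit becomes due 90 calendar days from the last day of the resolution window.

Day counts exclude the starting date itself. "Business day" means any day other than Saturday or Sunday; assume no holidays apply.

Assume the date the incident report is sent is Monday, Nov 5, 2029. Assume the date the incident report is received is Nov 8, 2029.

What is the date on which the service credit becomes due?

The last day of the resolution window: counting 3 business days from Monday, Nov 5, 2029 (Nov 6, Nov 7, Nov 8, skipping weekends) reaches Thursday, Nov 8, 2029.
Adding 90 calendar days to Nov 8, 2029 gives Feb 6, 2030, which is the date on which the service credit becomes due.

Feb 6, 2030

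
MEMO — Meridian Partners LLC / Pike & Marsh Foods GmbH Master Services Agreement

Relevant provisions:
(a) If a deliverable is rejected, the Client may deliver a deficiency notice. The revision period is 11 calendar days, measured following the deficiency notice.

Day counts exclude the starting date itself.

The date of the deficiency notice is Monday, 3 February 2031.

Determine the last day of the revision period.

The last day of the revision period: 11 calendar days after 3 February 2031 is 14 February 2031.

14 February 2031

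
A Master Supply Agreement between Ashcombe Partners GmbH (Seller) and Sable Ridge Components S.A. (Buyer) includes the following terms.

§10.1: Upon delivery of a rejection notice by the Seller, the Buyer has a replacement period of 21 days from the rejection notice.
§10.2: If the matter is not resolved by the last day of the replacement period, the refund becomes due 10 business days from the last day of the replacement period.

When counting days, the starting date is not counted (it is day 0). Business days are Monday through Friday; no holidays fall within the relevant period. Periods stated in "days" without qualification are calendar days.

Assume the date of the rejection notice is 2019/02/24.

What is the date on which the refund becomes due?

The last day of the replacement period: 21 calendar days after 2019/02/24 is 2019/03/17.
From Sunday, 2019/03/17, 10 business days (Mar 18, Mar 19, Mar 20, Mar 21, Mar 22, Mar 25, Mar 26, Mar 27, Mar 28, Mar 29, skipping weekends) brings us to Friday, 2019/03/29, which is the date on which the refund becomes due.

2019/03/29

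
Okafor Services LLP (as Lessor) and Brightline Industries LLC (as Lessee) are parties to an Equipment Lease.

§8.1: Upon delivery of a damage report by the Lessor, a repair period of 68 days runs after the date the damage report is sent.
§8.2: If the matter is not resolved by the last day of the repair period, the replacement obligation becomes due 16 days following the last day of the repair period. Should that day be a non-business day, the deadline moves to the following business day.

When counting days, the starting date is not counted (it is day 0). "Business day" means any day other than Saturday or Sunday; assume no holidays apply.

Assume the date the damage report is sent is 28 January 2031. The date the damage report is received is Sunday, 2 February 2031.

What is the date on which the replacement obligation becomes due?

Adding 68 calendar days to 28 January 2031 gives 6 April 2031, which is the last day of the repair period.
The date on which the replacement obligation becomes due: 6 April 2031 + 16 days = 22 April 2031. 22 April 2031 is a Tuesday, so no roll-forward applies.

22 April 2031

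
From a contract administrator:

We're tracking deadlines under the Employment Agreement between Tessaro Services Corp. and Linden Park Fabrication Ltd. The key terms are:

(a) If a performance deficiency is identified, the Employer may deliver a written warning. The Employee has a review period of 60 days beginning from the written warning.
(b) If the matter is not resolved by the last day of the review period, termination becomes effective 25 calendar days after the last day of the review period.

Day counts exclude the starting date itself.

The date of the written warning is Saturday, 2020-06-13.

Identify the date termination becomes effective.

2020-09-06

Adding 60 calendar days to 2020-06-13 gives 2020-08-12, which is the last day of the review period.
The date termination becomes effective: 25 calendar days after 2020-08-12 is 2020-09-06.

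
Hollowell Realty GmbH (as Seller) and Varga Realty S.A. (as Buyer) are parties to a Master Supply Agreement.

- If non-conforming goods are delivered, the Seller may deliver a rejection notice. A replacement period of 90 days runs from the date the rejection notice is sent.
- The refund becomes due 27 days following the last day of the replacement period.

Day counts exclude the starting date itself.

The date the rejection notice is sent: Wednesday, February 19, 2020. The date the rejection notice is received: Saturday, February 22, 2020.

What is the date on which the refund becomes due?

The last day of the replacement period: 90 calendar days after February 19, 2020 is May 19, 2020.
The date on which the refund becomes due: May 19, 2020 + 27 days = June 15, 2020.

June 15, 2020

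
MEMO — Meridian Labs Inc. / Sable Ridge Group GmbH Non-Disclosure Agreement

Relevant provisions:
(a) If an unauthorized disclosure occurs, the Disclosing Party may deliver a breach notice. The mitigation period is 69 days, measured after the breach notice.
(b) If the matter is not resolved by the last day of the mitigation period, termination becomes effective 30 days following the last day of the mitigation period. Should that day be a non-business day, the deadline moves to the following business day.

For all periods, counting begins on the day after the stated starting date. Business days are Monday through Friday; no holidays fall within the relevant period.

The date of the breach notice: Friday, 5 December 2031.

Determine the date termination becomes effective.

Adding 69 calendar days to 5 December 2031 gives 12 February 2032, which is the last day of the mitigation period.
Adding 30 calendar days to 12 February 2032 gives 13 March 2032, which is the date termination becomes effective. That falls on a Saturday, so it rolls to the next business day, Monday, 15 March 2032.

15 March 2032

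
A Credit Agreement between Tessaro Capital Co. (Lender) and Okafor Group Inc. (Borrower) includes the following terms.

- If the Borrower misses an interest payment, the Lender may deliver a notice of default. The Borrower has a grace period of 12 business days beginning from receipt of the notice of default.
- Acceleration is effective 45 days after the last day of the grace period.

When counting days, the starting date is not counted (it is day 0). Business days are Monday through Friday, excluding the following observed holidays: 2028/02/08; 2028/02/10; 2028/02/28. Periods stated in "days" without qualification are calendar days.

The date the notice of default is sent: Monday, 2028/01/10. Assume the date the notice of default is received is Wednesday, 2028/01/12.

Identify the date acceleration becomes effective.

2028/03/13

The last day of the grace period: 12 business days after Wednesday, 2028/01/12, skipping weekends — Jan 13, Jan 14, Jan 17, Jan 18, …, Jan 26, Jan 27, Jan 28 — lands on Friday, 2028/01/28.
Adding 45 calendar days to 2028/01/28 gives 2028/03/13, which is the date acceleration becomes effective.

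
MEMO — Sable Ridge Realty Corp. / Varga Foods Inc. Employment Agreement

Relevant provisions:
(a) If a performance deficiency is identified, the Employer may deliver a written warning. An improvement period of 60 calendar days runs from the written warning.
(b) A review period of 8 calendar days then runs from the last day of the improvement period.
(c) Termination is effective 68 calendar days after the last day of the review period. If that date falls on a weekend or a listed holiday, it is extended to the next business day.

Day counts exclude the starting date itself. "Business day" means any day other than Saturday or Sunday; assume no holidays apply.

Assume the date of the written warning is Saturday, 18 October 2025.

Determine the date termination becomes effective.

Adding 60 calendar days to 18 October 2025 gives 17 December 2025, which is the last day of the improvement period.
The last day of the review period: 17 December 2025 + 8 days = 25 December 2025.
The date termination becomes effective: 68 calendar days after 25 December 2025 is 3 March 2026. 3 March 2026 is a Tuesday, so no roll-forward applies.

3 March 2026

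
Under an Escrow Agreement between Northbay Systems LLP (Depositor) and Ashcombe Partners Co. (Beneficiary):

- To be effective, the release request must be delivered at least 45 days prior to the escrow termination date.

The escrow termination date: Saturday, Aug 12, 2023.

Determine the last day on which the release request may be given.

Counting back 45 calendar days from Aug 12, 2023 gives Jun 28, 2023.

Jun 28, 2023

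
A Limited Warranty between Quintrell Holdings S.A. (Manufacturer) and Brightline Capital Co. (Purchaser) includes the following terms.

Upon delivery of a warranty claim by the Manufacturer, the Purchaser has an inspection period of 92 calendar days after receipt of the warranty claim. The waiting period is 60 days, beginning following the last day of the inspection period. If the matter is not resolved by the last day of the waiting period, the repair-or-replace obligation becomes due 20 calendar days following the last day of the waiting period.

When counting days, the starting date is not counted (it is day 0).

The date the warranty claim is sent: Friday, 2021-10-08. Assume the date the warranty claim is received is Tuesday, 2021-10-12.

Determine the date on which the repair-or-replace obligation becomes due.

The last day of the inspection period: 92 calendar days after 2021-10-12 is 2022-01-12.
Adding 60 calendar days to 2022-01-12 gives 2022-03-13, which is the last day of the waiting period.
The date on which the repair-or-replace obligation becomes due: 20 calendar days after 2022-03-13 is 2022-04-02.

2022-04-02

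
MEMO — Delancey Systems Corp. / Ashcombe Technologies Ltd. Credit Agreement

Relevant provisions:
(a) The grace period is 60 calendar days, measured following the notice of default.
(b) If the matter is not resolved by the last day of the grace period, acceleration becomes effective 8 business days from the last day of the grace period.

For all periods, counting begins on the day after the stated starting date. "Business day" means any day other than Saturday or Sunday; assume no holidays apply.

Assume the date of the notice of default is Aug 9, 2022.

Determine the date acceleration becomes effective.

Oct 19, 2022

Adding 60 calendar days to Aug 9, 2022 gives Oct 8, 2022, which is the last day of the grace period.
The date acceleration becomes effective: 8 business days after Saturday, Oct 8, 2022, skipping weekends — Oct 10, Oct 11, Oct 12, Oct 13, Oct 14, Oct 17, Oct 18, Oct 19 — lands on Wednesday, Oct 19, 2022.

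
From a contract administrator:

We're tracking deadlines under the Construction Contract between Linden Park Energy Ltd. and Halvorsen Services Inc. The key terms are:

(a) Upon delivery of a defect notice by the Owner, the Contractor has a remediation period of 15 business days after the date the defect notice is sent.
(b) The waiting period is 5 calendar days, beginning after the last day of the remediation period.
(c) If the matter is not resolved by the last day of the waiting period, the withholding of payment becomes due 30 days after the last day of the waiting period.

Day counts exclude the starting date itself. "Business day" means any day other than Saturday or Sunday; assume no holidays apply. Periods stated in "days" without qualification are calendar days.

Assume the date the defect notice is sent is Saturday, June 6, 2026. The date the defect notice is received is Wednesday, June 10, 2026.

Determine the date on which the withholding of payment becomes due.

July 31, 2026

The last day of the remediation period: 15 business days after Saturday, June 6, 2026, skipping weekends — Jun 8, Jun 9, Jun 10, Jun 11, …, Jun 24, Jun 25, Jun 26 — lands on Friday, June 26, 2026.
The last day of the waiting period: June 26, 2026 + 5 days = July 1, 2026.
Adding 30 calendar days to July 1, 2026 gives July 31, 2026, which is the date on which the withholding of payment becomes due.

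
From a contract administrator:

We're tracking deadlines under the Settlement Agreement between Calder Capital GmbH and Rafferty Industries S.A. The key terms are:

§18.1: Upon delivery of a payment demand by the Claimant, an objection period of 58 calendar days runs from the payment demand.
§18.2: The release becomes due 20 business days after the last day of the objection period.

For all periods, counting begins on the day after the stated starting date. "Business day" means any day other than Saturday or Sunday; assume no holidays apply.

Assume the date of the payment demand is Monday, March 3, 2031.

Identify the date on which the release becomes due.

Adding 58 calendar days to March 3, 2031 gives April 30, 2031, which is the last day of the objection period.
The date on which the release becomes due: counting 20 business days from Wednesday, April 30, 2031 (May 1, May 2, May 5, May 6, …, May 26, May 27, May 28, skipping weekends) reaches Wednesday, May 28, 2031.

May 28, 2031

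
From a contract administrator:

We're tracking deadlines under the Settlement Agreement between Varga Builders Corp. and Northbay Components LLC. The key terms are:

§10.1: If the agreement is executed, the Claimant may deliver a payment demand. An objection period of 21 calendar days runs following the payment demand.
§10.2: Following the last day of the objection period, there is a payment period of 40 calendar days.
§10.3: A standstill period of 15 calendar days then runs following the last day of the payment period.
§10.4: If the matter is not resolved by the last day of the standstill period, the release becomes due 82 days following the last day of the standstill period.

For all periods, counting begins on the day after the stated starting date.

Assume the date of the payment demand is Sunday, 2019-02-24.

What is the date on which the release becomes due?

The last day of the objection period: 21 calendar days after 2019-02-24 is 2019-03-17.
The last day of the payment period: 2019-03-17 + 40 days = 2019-04-26.
The last day of the standstill period: 2019-04-26 + 15 days = 2019-05-11.
The date on which the release becomes due: 82 calendar days after 2019-05-11 is 2019-08-01.

2019-08-01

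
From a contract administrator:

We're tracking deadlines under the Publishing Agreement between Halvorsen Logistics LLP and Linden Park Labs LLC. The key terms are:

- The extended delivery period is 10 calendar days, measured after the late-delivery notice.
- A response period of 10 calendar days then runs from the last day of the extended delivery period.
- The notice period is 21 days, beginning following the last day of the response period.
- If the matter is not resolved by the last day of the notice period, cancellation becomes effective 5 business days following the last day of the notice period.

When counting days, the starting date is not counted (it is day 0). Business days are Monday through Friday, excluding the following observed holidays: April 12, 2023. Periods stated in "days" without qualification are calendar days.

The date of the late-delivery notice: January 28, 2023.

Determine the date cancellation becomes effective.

Adding 10 calendar days to January 28, 2023 gives February 7, 2023, which is the last day of the extended delivery period.
The last day of the response period: 10 calendar days after February 7, 2023 is February 17, 2023.
The last day of the notice period: 21 calendar days after February 17, 2023 is March 10, 2023.
The date cancellation becomes effective: 5 business days after Friday, March 10, 2023, skipping weekends — Mar 13, Mar 14, Mar 15, Mar 16, Mar 17 — lands on Friday, March 17, 2023.

March 17, 2023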